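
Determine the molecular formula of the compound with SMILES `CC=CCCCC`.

C7H14

Heavy atoms from the SMILES: 7 C.
Implicit hydrogens by atom environment:
  3 × C: 2 H each → 6
  2 × C: 3 H each → 6
  2 × C: 1 H each → 2
  Total hydrogens = 14.
Molecular formula: C7H14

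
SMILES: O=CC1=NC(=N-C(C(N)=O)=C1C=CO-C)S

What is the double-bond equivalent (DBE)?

7

Molecular formula from the SMILES: C9H9N3O3S.
DoU = (2C + 2 + N − H − X)/2 = (2·9 + 2 + 3 − 9 − 0)/2 = 14/2 = 7.
(Structurally: 1 ring(s) + 6 π bond(s) = 7.)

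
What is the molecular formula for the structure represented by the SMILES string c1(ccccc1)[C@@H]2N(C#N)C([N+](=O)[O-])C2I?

C10H8IN3O2

Heavy atoms from the SMILES: 10 C, 1 I, 3 N, 2 O.
Implicit hydrogens by atom environment:
  5 × C (aromatic): 1 H each → 5
  3 × C: 1 H each → 3
  2 × N: no H
  1 × C: no H
  1 × C (aromatic): no H
  1 × I: no H
  1 × N (charge +1): no H
  1 × O: no H
  1 × O (charge -1): no H
  Total hydrogens = 8.
Molecular formula: C10H8IN3O2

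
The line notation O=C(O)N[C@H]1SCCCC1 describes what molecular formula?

C6H11NO2S

Heavy atoms from the SMILES: 6 C, 1 N, 2 O, 1 S.
Implicit hydrogens by atom environment:
  4 × C: 2 H each → 8
  1 × C: 1 H
  1 × C: no H
  1 × N: 1 H
  1 × O: 1 H
  1 × O: no H
  1 × S: no H
  Total hydrogens = 11.
Molecular formula: C6H11NO2S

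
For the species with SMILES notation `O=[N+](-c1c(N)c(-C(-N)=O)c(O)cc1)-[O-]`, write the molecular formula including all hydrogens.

Heavy atoms from the SMILES: 7 C, 3 N, 4 O.
Implicit hydrogens by atom environment:
  4 × C (aromatic): no H
  2 × C (aromatic): 1 H each → 2
  2 × N: 2 H each → 4
  2 × O: no H
  1 × C: no H
  1 × N (charge +1): no H
  1 × O: 1 H
  1 × O (charge -1): no H
  Total hydrogens = 7.
Molecular formula: C7H7N3O4

C7H7N3O4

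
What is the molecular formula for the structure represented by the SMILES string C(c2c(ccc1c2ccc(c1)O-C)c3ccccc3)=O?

Heavy atoms from the SMILES: 18 C, 2 O.
Implicit hydrogens by atom environment:
  10 × C (aromatic): 1 H each → 10
  6 × C (aromatic): no H
  2 × O: no H
  1 × C: 3 H
  1 × C: 1 H
  Total hydrogens = 14.
Molecular formula: C18H14O2

C18H14O2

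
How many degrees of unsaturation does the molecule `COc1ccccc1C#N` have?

Molecular formula from the SMILES: C8H7NO.
DoU = (2C + 2 + N − H − X)/2 = (2·8 + 2 + 1 − 7 − 0)/2 = 12/2 = 6.
(Structurally: 1 ring(s) + 5 π bond(s) = 6.)

6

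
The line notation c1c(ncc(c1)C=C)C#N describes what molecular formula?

Heavy atoms from the SMILES: 8 C, 2 N.
Implicit hydrogens by atom environment:
  3 × C (aromatic): 1 H each → 3
  2 × C (aromatic): no H
  1 × C: 2 H
  1 × C: 1 H
  1 × C: no H
  1 × N (aromatic): no H
  1 × N: no H
  Total hydrogens = 6.
Molecular formula: C8H6N2

C8H6N2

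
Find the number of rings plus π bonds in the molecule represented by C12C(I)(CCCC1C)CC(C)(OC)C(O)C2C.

Molecular formula from the SMILES: C14H25IO2.
DoU = (2C + 2 + N − H − X)/2 = (2·14 + 2 + 0 − 25 − 1)/2 = 4/2 = 2.
(Structurally: 2 ring(s) + 0 π bond(s) = 2.)

2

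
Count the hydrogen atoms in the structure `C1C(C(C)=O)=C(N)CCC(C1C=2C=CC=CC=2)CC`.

23

Hydrogens are implicit in SMILES; fill each atom to its normal valence:
  5 × C (aromatic): 1 H each → 5
  4 × C: 2 H each → 8
  3 × C: no H
  2 × C: 3 H each → 6
  2 × C: 1 H each → 2
  1 × C (aromatic): no H
  1 × N: 2 H
  1 × O: no H
  Total hydrogens = 23.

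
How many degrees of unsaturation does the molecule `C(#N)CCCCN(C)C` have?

2

Molecular formula from the SMILES: C7H14N2.
DoU = (2C + 2 + N − H − X)/2 = (2·7 + 2 + 2 − 14 − 0)/2 = 4/2 = 2.
(Structurally: 0 ring(s) + 2 π bond(s) = 2.)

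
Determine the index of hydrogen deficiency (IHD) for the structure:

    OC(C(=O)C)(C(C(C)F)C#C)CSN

3

Molecular formula from the SMILES: C9H14FNO2S.
DoU = (2C + 2 + N − H − X)/2 = (2·9 + 2 + 1 − 14 − 1)/2 = 6/2 = 3.
(Structurally: 0 ring(s) + 3 π bond(s) = 3.)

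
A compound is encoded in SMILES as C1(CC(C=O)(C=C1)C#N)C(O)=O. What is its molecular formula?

C8H7NO3

Heavy atoms from the SMILES: 8 C, 1 N, 3 O.
Implicit hydrogens by atom environment:
  4 × C: 1 H each → 4
  3 × C: no H
  2 × O: no H
  1 × C: 2 H
  1 × N: no H
  1 × O: 1 H
  Total hydrogens = 7.
Molecular formula: C8H7NO3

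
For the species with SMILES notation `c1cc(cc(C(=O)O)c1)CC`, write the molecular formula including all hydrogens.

C9H10O2

Heavy atoms from the SMILES: 9 C, 2 O.
Implicit hydrogens by atom environment:
  4 × C (aromatic): 1 H each → 4
  2 × C (aromatic): no H
  1 × C: 3 H
  1 × C: 2 H
  1 × C: no H
  1 × O: 1 H
  1 × O: no H
  Total hydrogens = 10.
Molecular formula: C9H10O2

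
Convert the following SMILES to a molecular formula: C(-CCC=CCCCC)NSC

Heavy atoms from the SMILES: 10 C, 1 N, 1 S.
Implicit hydrogens by atom environment:
  6 × C: 2 H each → 12
  2 × C: 3 H each → 6
  2 × C: 1 H each → 2
  1 × N: 1 H
  1 × S: no H
  Total hydrogens = 21.
Molecular formula: C10H21NS

C10H21NS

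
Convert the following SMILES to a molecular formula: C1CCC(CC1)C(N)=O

C7H13NO

Heavy atoms from the SMILES: 7 C, 1 N, 1 O.
Implicit hydrogens by atom environment:
  5 × C: 2 H each → 10
  1 × C: 1 H
  1 × C: no H
  1 × N: 2 H
  1 × O: no H
  Total hydrogens = 13.
Molecular formula: C7H13NO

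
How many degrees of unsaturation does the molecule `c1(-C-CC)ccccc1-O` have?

Molecular formula from the SMILES: C9H12O.
DoU = (2C + 2 + N − H − X)/2 = (2·9 + 2 + 0 − 12 − 0)/2 = 8/2 = 4.
(Structurally: 1 ring(s) + 3 π bond(s) = 4.)

4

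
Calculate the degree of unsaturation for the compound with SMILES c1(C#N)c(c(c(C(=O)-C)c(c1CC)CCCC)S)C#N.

9

Molecular formula from the SMILES: C16H18N2OS.
DoU = (2C + 2 + N − H − X)/2 = (2·16 + 2 + 2 − 18 − 0)/2 = 18/2 = 9.
(Structurally: 1 ring(s) + 8 π bond(s) = 9.)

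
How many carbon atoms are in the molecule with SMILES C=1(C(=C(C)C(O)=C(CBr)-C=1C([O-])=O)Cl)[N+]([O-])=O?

9

The symbol for carbon appears 9 times in the SMILES. (Cl is a single chlorine, not C + l.)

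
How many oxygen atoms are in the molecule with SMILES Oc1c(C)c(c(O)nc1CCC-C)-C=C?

2

The symbol for oxygen appears 2 times in the SMILES.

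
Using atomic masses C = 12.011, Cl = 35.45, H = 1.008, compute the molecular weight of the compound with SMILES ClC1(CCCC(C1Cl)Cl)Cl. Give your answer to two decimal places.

Molecular formula: C6H8Cl4.
M = 6×12.011 + 4×35.45 + 8×1.008 = 221.93 g/mol.

221.93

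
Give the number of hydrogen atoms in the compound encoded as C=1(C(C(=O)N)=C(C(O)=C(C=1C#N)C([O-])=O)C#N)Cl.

Hydrogens are implicit in SMILES; fill each atom to its normal valence:
  6 × C (aromatic): no H
  4 × C: no H
  2 × N: no H
  2 × O: no H
  1 × Cl: no H
  1 × N: 2 H
  1 × O: 1 H
  1 × O (charge -1): no H
  Total hydrogens = 3.

3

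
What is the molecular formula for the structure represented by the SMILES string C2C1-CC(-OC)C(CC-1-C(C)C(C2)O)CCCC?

C16H30O2

Heavy atoms from the SMILES: 16 C, 2 O.
Implicit hydrogens by atom environment:
  7 × C: 2 H each → 14
  6 × C: 1 H each → 6
  3 × C: 3 H each → 9
  1 × O: 1 H
  1 × O: no H
  Total hydrogens = 30.
Molecular formula: C16H30O2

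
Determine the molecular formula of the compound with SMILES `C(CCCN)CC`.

C6H15N

Heavy atoms from the SMILES: 6 C, 1 N.
Implicit hydrogens by atom environment:
  5 × C: 2 H each → 10
  1 × C: 3 H
  1 × N: 2 H
  Total hydrogens = 15.
Molecular formula: C6H15N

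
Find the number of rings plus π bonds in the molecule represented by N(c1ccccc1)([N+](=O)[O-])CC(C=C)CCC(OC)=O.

Molecular formula from the SMILES: C14H18N2O4.
DoU = (2C + 2 + N − H − X)/2 = (2·14 + 2 + 2 − 18 − 0)/2 = 14/2 = 7.
(Structurally: 1 ring(s) + 6 π bond(s) = 7.)

7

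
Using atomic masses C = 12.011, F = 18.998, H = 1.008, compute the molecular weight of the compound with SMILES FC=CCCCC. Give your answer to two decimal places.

Molecular formula: C6H11F.
M = 6×12.011 + 1×18.998 + 11×1.008 = 102.15 g/mol.

102.15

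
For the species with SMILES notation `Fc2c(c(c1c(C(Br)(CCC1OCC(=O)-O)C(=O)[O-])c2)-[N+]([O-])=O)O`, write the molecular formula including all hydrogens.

C13H10BrFNO8-

Heavy atoms from the SMILES: 1 Br, 13 C, 1 F, 1 N, 8 O.
Implicit hydrogens by atom environment:
  5 × C (aromatic): no H
  4 × O: no H
  3 × C: 2 H each → 6
  3 × C: no H
  2 × O: 1 H each → 2
  2 × O (charge -1): no H
  1 × Br: no H
  1 × C (aromatic): 1 H
  1 × C: 1 H
  1 × F: no H
  1 × N (charge +1): no H
  Total hydrogens = 10.
Net charge -1.
Molecular formula: C13H10BrFNO8-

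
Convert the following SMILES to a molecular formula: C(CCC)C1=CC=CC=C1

Heavy atoms from the SMILES: 10 C.
Implicit hydrogens by atom environment:
  5 × C (aromatic): 1 H each → 5
  3 × C: 2 H each → 6
  1 × C: 3 H
  1 × C (aromatic): no H
  Total hydrogens = 14.
Molecular formula: C10H14

C10H14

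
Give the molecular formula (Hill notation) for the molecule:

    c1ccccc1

Heavy atoms from the SMILES: 6 C.
Implicit hydrogens by atom environment:
  6 × C (aromatic): 1 H each → 6
  Total hydrogens = 6.
Molecular formula: C6H6

C6H6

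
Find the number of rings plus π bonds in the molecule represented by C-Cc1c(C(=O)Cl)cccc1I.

Molecular formula from the SMILES: C9H8ClIO.
DoU = (2C + 2 + N − H − X)/2 = (2·9 + 2 + 0 − 8 − 2)/2 = 10/2 = 5.
(Structurally: 1 ring(s) + 4 π bond(s) = 5.)

5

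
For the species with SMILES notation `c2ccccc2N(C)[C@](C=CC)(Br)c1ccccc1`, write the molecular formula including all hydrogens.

C17H18BrN

Heavy atoms from the SMILES: 1 Br, 17 C, 1 N.
Implicit hydrogens by atom environment:
  10 × C (aromatic): 1 H each → 10
  2 × C: 3 H each → 6
  2 × C: 1 H each → 2
  2 × C (aromatic): no H
  1 × Br: no H
  1 × C: no H
  1 × N: no H
  Total hydrogens = 18.
Molecular formula: C17H18BrN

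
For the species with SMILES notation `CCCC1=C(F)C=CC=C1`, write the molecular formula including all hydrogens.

Heavy atoms from the SMILES: 9 C, 1 F.
Implicit hydrogens by atom environment:
  4 × C (aromatic): 1 H each → 4
  2 × C: 2 H each → 4
  2 × C (aromatic): no H
  1 × C: 3 H
  1 × F: no H
  Total hydrogens = 11.
Molecular formula: C9H11F

C9H11F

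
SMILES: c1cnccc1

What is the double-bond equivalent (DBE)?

Molecular formula from the SMILES: C5H5N.
DoU = (2C + 2 + N − H − X)/2 = (2·5 + 2 + 1 − 5 − 0)/2 = 8/2 = 4.
(Structurally: 1 ring(s) + 3 π bond(s) = 4.)

4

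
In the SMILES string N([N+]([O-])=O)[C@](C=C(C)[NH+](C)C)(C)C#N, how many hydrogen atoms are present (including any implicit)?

15

Hydrogens are implicit in SMILES; fill each atom to its normal valence:
  4 × C: 3 H each → 12
  3 × C: no H
  1 × C: 1 H
  1 × N: 1 H
  1 × N (charge +1): 1 H
  1 × N: no H
  1 × N (charge +1): no H
  1 × O: no H
  1 × O (charge -1): no H
  Total hydrogens = 15.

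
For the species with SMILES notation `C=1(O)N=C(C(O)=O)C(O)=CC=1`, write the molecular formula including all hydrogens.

C6H5NO4

Heavy atoms from the SMILES: 6 C, 1 N, 4 O.
Implicit hydrogens by atom environment:
  3 × C (aromatic): no H
  3 × O: 1 H each → 3
  2 × C (aromatic): 1 H each → 2
  1 × C: no H
  1 × N (aromatic): no H
  1 × O: no H
  Total hydrogens = 5.
Molecular formula: C6H5NO4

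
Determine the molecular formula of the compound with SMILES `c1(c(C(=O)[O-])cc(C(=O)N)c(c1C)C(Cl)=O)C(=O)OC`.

Heavy atoms from the SMILES: 12 C, 1 Cl, 1 N, 6 O.
Implicit hydrogens by atom environment:
  5 × C (aromatic): no H
  5 × O: no H
  4 × C: no H
  2 × C: 3 H each → 6
  1 × C (aromatic): 1 H
  1 × Cl: no H
  1 × N: 2 H
  1 × O (charge -1): no H
  Total hydrogens = 9.
Net charge -1.
Molecular formula: C12H9ClNO6-

C12H9ClNO6-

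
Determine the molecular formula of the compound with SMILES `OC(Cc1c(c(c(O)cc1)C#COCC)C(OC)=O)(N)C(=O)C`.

C16H19NO6

Heavy atoms from the SMILES: 16 C, 1 N, 6 O.
Implicit hydrogens by atom environment:
  5 × C: no H
  4 × C (aromatic): no H
  4 × O: no H
  3 × C: 3 H each → 9
  2 × C: 2 H each → 4
  2 × C (aromatic): 1 H each → 2
  2 × O: 1 H each → 2
  1 × N: 2 H
  Total hydrogens = 19.
Molecular formula: C16H19NO6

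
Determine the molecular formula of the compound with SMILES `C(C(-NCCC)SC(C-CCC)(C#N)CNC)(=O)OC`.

C14H27N3O2S

Heavy atoms from the SMILES: 14 C, 3 N, 2 O, 1 S.
Implicit hydrogens by atom environment:
  6 × C: 2 H each → 12
  4 × C: 3 H each → 12
  3 × C: no H
  2 × N: 1 H each → 2
  2 × O: no H
  1 × C: 1 H
  1 × N: no H
  1 × S: no H
  Total hydrogens = 27.
Molecular formula: C14H27N3O2S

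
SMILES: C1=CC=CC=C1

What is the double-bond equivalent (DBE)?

4

Molecular formula from the SMILES: C6H6.
DoU = (2C + 2 + N − H − X)/2 = (2·6 + 2 + 0 − 6 − 0)/2 = 8/2 = 4.
(Structurally: 1 ring(s) + 3 π bond(s) = 4.)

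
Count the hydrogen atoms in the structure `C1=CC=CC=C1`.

6

Hydrogens are implicit in SMILES; fill each atom to its normal valence:
  6 × C (aromatic): 1 H each → 6
  Total hydrogens = 6.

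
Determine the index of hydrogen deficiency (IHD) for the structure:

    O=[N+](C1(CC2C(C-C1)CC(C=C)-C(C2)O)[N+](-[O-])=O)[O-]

Molecular formula from the SMILES: C12H18N2O5.
DoU = (2C + 2 + N − H − X)/2 = (2·12 + 2 + 2 − 18 − 0)/2 = 10/2 = 5.
(Structurally: 2 ring(s) + 3 π bond(s) = 5.)

5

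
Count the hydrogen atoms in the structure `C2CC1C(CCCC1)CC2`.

Hydrogens are implicit in SMILES; fill each atom to its normal valence:
  8 × C: 2 H each → 16
  2 × C: 1 H each → 2
  Total hydrogens = 18.

18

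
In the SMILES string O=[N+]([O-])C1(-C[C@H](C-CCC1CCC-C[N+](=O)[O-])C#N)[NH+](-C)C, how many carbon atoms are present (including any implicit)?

14

The symbol for carbon appears 14 times in the SMILES.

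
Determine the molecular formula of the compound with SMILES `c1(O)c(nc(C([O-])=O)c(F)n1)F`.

Heavy atoms from the SMILES: 5 C, 2 F, 2 N, 3 O.
Implicit hydrogens by atom environment:
  4 × C (aromatic): no H
  2 × F: no H
  2 × N (aromatic): no H
  1 × C: no H
  1 × O: 1 H
  1 × O: no H
  1 × O (charge -1): no H
  Total hydrogens = 1.
Net charge -1.
Molecular formula: C5HF2N2O3-

C5HF2N2O3-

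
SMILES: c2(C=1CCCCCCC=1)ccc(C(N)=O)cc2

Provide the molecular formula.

C15H19NO

Heavy atoms from the SMILES: 15 C, 1 N, 1 O.
Implicit hydrogens by atom environment:
  6 × C: 2 H each → 12
  4 × C (aromatic): 1 H each → 4
  2 × C: no H
  2 × C (aromatic): no H
  1 × C: 1 H
  1 × N: 2 H
  1 × O: no H
  Total hydrogens = 19.
Molecular formula: C15H19NO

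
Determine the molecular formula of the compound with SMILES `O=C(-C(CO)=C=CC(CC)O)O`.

C8H12O4

Heavy atoms from the SMILES: 8 C, 4 O.
Implicit hydrogens by atom environment:
  3 × C: no H
  3 × O: 1 H each → 3
  2 × C: 2 H each → 4
  2 × C: 1 H each → 2
  1 × C: 3 H
  1 × O: no H
  Total hydrogens = 12.
Molecular formula: C8H12O4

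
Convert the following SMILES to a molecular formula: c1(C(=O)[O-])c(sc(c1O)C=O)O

C6H3O5S-

Heavy atoms from the SMILES: 6 C, 5 O, 1 S.
Implicit hydrogens by atom environment:
  4 × C (aromatic): no H
  2 × O: 1 H each → 2
  2 × O: no H
  1 × C: 1 H
  1 × C: no H
  1 × O (charge -1): no H
  1 × S (aromatic): no H
  Total hydrogens = 3.
Net charge -1.
Molecular formula: C6H3O5S-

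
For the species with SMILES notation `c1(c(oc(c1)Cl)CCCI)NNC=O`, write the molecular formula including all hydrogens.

C8H10ClIN2O2

Heavy atoms from the SMILES: 8 C, 1 Cl, 1 I, 2 N, 2 O.
Implicit hydrogens by atom environment:
  3 × C: 2 H each → 6
  3 × C (aromatic): no H
  2 × N: 1 H each → 2
  1 × C (aromatic): 1 H
  1 × C: 1 H
  1 × Cl: no H
  1 × I: no H
  1 × O (aromatic): no H
  1 × O: no H
  Total hydrogens = 10.
Molecular formula: C8H10ClIN2O2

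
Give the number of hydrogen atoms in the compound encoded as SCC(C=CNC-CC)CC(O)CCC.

25

Hydrogens are implicit in SMILES; fill each atom to its normal valence:
  6 × C: 2 H each → 12
  4 × C: 1 H each → 4
  2 × C: 3 H each → 6
  1 × N: 1 H
  1 × O: 1 H
  1 × S: 1 H
  Total hydrogens = 25.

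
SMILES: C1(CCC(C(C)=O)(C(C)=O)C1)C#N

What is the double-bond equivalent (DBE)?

5

Molecular formula from the SMILES: C10H13NO2.
DoU = (2C + 2 + N − H − X)/2 = (2·10 + 2 + 1 − 13 − 0)/2 = 10/2 = 5.
(Structurally: 1 ring(s) + 4 π bond(s) = 5.)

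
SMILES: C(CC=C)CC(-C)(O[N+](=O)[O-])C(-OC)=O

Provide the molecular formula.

C9H15NO5

Heavy atoms from the SMILES: 9 C, 1 N, 5 O.
Implicit hydrogens by atom environment:
  4 × C: 2 H each → 8
  4 × O: no H
  2 × C: 3 H each → 6
  2 × C: no H
  1 × C: 1 H
  1 × N (charge +1): no H
  1 × O (charge -1): no H
  Total hydrogens = 15.
Molecular formula: C9H15NO5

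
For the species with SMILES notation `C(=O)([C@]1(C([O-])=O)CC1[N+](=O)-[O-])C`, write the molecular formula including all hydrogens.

Heavy atoms from the SMILES: 6 C, 1 N, 5 O.
Implicit hydrogens by atom environment:
  3 × C: no H
  3 × O: no H
  2 × O (charge -1): no H
  1 × C: 3 H
  1 × C: 2 H
  1 × C: 1 H
  1 × N (charge +1): no H
  Total hydrogens = 6.
Net charge -1.
Molecular formula: C6H6NO5-

C6H6NO5-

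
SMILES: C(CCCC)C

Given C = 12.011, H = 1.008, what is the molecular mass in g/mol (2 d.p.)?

Molecular formula: C6H14.
M = 6×12.011 + 14×1.008 = 86.18 g/mol.

86.18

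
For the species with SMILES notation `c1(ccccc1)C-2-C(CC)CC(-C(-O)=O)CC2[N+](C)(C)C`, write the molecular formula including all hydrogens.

Heavy atoms from the SMILES: 18 C, 1 N, 2 O.
Implicit hydrogens by atom environment:
  5 × C (aromatic): 1 H each → 5
  4 × C: 3 H each → 12
  4 × C: 1 H each → 4
  3 × C: 2 H each → 6
  1 × C (aromatic): no H
  1 × C: no H
  1 × N (charge +1): no H
  1 × O: 1 H
  1 × O: no H
  Total hydrogens = 28.
Net charge +1.
Molecular formula: C18H28NO2+

C18H28NO2+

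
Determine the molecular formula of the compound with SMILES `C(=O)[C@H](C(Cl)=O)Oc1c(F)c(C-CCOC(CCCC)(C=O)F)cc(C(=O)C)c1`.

C20H23ClF2O6

Heavy atoms from the SMILES: 20 C, 1 Cl, 2 F, 6 O.
Implicit hydrogens by atom environment:
  6 × C: 2 H each → 12
  6 × O: no H
  4 × C (aromatic): no H
  3 × C: 1 H each → 3
  3 × C: no H
  2 × C: 3 H each → 6
  2 × C (aromatic): 1 H each → 2
  2 × F: no H
  1 × Cl: no H
  Total hydrogens = 23.
Molecular formula: C20H23ClF2O6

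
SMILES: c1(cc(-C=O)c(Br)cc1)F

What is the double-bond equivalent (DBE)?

5

Molecular formula from the SMILES: C7H4BrFO.
DoU = (2C + 2 + N − H − X)/2 = (2·7 + 2 + 0 − 4 − 2)/2 = 10/2 = 5.
(Structurally: 1 ring(s) + 4 π bond(s) = 5.)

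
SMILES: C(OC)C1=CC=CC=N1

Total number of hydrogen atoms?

9

Hydrogens are implicit in SMILES; fill each atom to its normal valence:
  4 × C (aromatic): 1 H each → 4
  1 × C: 3 H
  1 × C: 2 H
  1 × C (aromatic): no H
  1 × N (aromatic): no H
  1 × O: no H
  Total hydrogens = 9.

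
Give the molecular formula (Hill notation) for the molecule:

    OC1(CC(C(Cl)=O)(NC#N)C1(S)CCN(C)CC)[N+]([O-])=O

C11H17ClN4O4S

Heavy atoms from the SMILES: 11 C, 1 Cl, 4 N, 4 O, 1 S.
Implicit hydrogens by atom environment:
  5 × C: no H
  4 × C: 2 H each → 8
  2 × C: 3 H each → 6
  2 × N: no H
  2 × O: no H
  1 × Cl: no H
  1 × N: 1 H
  1 × N (charge +1): no H
  1 × O: 1 H
  1 × O (charge -1): no H
  1 × S: 1 H
  Total hydrogens = 17.
Molecular formula: C11H17ClN4O4S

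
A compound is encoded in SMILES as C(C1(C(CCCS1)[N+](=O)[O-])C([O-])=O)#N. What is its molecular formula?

C7H7N2O4S-

Heavy atoms from the SMILES: 7 C, 2 N, 4 O, 1 S.
Implicit hydrogens by atom environment:
  3 × C: 2 H each → 6
  3 × C: no H
  2 × O: no H
  2 × O (charge -1): no H
  1 × C: 1 H
  1 × N (charge +1): no H
  1 × N: no H
  1 × S: no H
  Total hydrogens = 7.
Net charge -1.
Molecular formula: C7H7N2O4S-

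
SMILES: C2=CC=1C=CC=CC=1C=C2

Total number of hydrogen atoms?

8

Hydrogens are implicit in SMILES; fill each atom to its normal valence:
  8 × C (aromatic): 1 H each → 8
  2 × C (aromatic): no H
  Total hydrogens = 8.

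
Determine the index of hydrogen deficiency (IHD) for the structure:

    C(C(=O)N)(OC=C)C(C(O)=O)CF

3

Molecular formula from the SMILES: C7H10FNO4.
DoU = (2C + 2 + N − H − X)/2 = (2·7 + 2 + 1 − 10 − 1)/2 = 6/2 = 3.
(Structurally: 0 ring(s) + 3 π bond(s) = 3.)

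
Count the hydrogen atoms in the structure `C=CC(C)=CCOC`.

12

Hydrogens are implicit in SMILES; fill each atom to its normal valence:
  2 × C: 3 H each → 6
  2 × C: 2 H each → 4
  2 × C: 1 H each → 2
  1 × C: no H
  1 × O: no H
  Total hydrogens = 12.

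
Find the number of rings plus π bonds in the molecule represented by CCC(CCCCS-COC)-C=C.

Molecular formula from the SMILES: C11H22OS.
DoU = (2C + 2 + N − H − X)/2 = (2·11 + 2 + 0 − 22 − 0)/2 = 2/2 = 1.
(Structurally: 0 ring(s) + 1 π bond(s) = 1.)

1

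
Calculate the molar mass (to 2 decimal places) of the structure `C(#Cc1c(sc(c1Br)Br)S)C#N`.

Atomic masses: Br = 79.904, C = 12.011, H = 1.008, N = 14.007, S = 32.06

323.02

Molecular formula: C7HBr2NS2.
M = 2×79.904 + 7×12.011 + 1×1.008 + 1×14.007 + 2×32.06 = 323.02 g/mol.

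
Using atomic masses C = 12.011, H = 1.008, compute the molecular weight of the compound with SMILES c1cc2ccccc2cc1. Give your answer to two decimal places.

128.17

Molecular formula: C10H8.
M = 10×12.011 + 8×1.008 = 128.17 g/mol.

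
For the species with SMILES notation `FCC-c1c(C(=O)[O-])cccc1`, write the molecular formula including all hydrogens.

C9H8FO2-

Heavy atoms from the SMILES: 9 C, 1 F, 2 O.
Implicit hydrogens by atom environment:
  4 × C (aromatic): 1 H each → 4
  2 × C: 2 H each → 4
  2 × C (aromatic): no H
  1 × C: no H
  1 × F: no H
  1 × O: no H
  1 × O (charge -1): no H
  Total hydrogens = 8.
Net charge -1.
Molecular formula: C9H8FO2-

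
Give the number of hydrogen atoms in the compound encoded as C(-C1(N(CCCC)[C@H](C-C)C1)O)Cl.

20

Hydrogens are implicit in SMILES; fill each atom to its normal valence:
  6 × C: 2 H each → 12
  2 × C: 3 H each → 6
  1 × C: 1 H
  1 × C: no H
  1 × Cl: no H
  1 × N: no H
  1 × O: 1 H
  Total hydrogens = 20.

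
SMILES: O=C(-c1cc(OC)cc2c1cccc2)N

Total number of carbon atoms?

The symbol for carbon appears 12 times in the SMILES. Lowercase c denotes aromatic carbon and counts toward C.

12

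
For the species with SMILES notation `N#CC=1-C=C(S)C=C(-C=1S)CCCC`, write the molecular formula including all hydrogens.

Heavy atoms from the SMILES: 11 C, 1 N, 2 S.
Implicit hydrogens by atom environment:
  4 × C (aromatic): no H
  3 × C: 2 H each → 6
  2 × C (aromatic): 1 H each → 2
  2 × S: 1 H each → 2
  1 × C: 3 H
  1 × C: no H
  1 × N: no H
  Total hydrogens = 13.
Molecular formula: C11H13NS2

C11H13NS2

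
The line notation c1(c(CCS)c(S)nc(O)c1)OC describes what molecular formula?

Heavy atoms from the SMILES: 8 C, 1 N, 2 O, 2 S.
Implicit hydrogens by atom environment:
  4 × C (aromatic): no H
  2 × C: 2 H each → 4
  2 × S: 1 H each → 2
  1 × C: 3 H
  1 × C (aromatic): 1 H
  1 × N (aromatic): no H
  1 × O: 1 H
  1 × O: no H
  Total hydrogens = 11.
Molecular formula: C8H11NO2S2

C8H11NO2S2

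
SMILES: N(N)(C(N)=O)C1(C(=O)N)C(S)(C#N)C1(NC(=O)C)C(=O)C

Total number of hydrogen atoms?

14

Hydrogens are implicit in SMILES; fill each atom to its normal valence:
  8 × C: no H
  4 × O: no H
  3 × N: 2 H each → 6
  2 × C: 3 H each → 6
  2 × N: no H
  1 × N: 1 H
  1 × S: 1 H
  Total hydrogens = 14.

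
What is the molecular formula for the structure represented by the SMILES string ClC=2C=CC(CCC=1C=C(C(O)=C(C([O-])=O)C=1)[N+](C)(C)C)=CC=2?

C18H20ClNO3

Heavy atoms from the SMILES: 18 C, 1 Cl, 1 N, 3 O.
Implicit hydrogens by atom environment:
  6 × C (aromatic): 1 H each → 6
  6 × C (aromatic): no H
  3 × C: 3 H each → 9
  2 × C: 2 H each → 4
  1 × C: no H
  1 × Cl: no H
  1 × N (charge +1): no H
  1 × O: 1 H
  1 × O: no H
  1 × O (charge -1): no H
  Total hydrogens = 20.
Molecular formula: C18H20ClNO3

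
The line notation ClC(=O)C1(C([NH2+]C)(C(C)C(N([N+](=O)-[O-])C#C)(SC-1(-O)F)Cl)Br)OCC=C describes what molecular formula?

Heavy atoms from the SMILES: 1 Br, 13 C, 2 Cl, 1 F, 3 N, 5 O, 1 S.
Implicit hydrogens by atom environment:
  6 × C: no H
  3 × C: 1 H each → 3
  3 × O: no H
  2 × C: 3 H each → 6
  2 × C: 2 H each → 4
  2 × Cl: no H
  1 × Br: no H
  1 × F: no H
  1 × N (charge +1): 2 H
  1 × N: no H
  1 × N (charge +1): no H
  1 × O: 1 H
  1 × O (charge -1): no H
  1 × S: no H
  Total hydrogens = 16.
Net charge +1.
Molecular formula: C13H16BrCl2FN3O5S+

C13H16BrCl2FN3O5S+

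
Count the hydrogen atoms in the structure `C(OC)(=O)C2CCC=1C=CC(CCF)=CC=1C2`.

Hydrogens are implicit in SMILES; fill each atom to its normal valence:
  5 × C: 2 H each → 10
  3 × C (aromatic): 1 H each → 3
  3 × C (aromatic): no H
  2 × O: no H
  1 × C: 3 H
  1 × C: 1 H
  1 × C: no H
  1 × F: no H
  Total hydrogens = 17.

17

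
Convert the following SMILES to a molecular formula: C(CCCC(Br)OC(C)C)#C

C9H15BrO

Heavy atoms from the SMILES: 1 Br, 9 C, 1 O.
Implicit hydrogens by atom environment:
  3 × C: 2 H each → 6
  3 × C: 1 H each → 3
  2 × C: 3 H each → 6
  1 × Br: no H
  1 × C: no H
  1 × O: no H
  Total hydrogens = 15.
Molecular formula: C9H15BrO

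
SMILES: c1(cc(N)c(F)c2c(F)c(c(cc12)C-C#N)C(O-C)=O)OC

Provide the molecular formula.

Heavy atoms from the SMILES: 15 C, 2 F, 2 N, 3 O.
Implicit hydrogens by atom environment:
  8 × C (aromatic): no H
  3 × O: no H
  2 × C: 3 H each → 6
  2 × C (aromatic): 1 H each → 2
  2 × C: no H
  2 × F: no H
  1 × C: 2 H
  1 × N: 2 H
  1 × N: no H
  Total hydrogens = 12.
Molecular formula: C15H12F2N2O3

C15H12F2N2O3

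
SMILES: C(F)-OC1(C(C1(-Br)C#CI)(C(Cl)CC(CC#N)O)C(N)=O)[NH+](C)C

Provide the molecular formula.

Heavy atoms from the SMILES: 1 Br, 14 C, 1 Cl, 1 F, 1 I, 3 N, 3 O.
Implicit hydrogens by atom environment:
  7 × C: no H
  3 × C: 2 H each → 6
  2 × C: 3 H each → 6
  2 × C: 1 H each → 2
  2 × O: no H
  1 × Br: no H
  1 × Cl: no H
  1 × F: no H
  1 × I: no H
  1 × N: 2 H
  1 × N (charge +1): 1 H
  1 × N: no H
  1 × O: 1 H
  Total hydrogens = 18.
Net charge +1.
Molecular formula: C14H18BrClFIN3O3+

C14H18BrClFIN3O3+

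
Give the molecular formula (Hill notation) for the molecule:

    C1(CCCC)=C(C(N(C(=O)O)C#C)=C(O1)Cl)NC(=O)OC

C13H15ClN2O5

Heavy atoms from the SMILES: 13 C, 1 Cl, 2 N, 5 O.
Implicit hydrogens by atom environment:
  4 × C (aromatic): no H
  3 × C: 2 H each → 6
  3 × C: no H
  3 × O: no H
  2 × C: 3 H each → 6
  1 × C: 1 H
  1 × Cl: no H
  1 × N: 1 H
  1 × N: no H
  1 × O: 1 H
  1 × O (aromatic): no H
  Total hydrogens = 15.
Molecular formula: C13H15ClN2O5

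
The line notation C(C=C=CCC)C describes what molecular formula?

Heavy atoms from the SMILES: 7 C.
Implicit hydrogens by atom environment:
  2 × C: 3 H each → 6
  2 × C: 2 H each → 4
  2 × C: 1 H each → 2
  1 × C: no H
  Total hydrogens = 12.
Molecular formula: C7H12

C7H12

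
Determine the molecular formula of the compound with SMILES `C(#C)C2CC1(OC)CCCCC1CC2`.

Heavy atoms from the SMILES: 13 C, 1 O.
Implicit hydrogens by atom environment:
  7 × C: 2 H each → 14
  3 × C: 1 H each → 3
  2 × C: no H
  1 × C: 3 H
  1 × O: no H
  Total hydrogens = 20.
Molecular formula: C13H20O

C13H20O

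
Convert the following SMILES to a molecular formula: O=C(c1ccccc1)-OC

Heavy atoms from the SMILES: 8 C, 2 O.
Implicit hydrogens by atom environment:
  5 × C (aromatic): 1 H each → 5
  2 × O: no H
  1 × C: 3 H
  1 × C (aromatic): no H
  1 × C: no H
  Total hydrogens = 8.
Molecular formula: C8H8O2

C8H8O2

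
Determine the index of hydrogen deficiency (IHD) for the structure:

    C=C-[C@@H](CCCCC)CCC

1

Molecular formula from the SMILES: C11H22.
DoU = (2C + 2 + N − H − X)/2 = (2·11 + 2 + 0 − 22 − 0)/2 = 2/2 = 1.
(Structurally: 0 ring(s) + 1 π bond(s) = 1.)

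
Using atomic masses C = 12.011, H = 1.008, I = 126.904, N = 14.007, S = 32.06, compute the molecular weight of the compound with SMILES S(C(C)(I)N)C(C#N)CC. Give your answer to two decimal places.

270.13

Molecular formula: C6H11IN2S.
M = 6×12.011 + 11×1.008 + 1×126.904 + 2×14.007 + 1×32.06 = 270.13 g/mol.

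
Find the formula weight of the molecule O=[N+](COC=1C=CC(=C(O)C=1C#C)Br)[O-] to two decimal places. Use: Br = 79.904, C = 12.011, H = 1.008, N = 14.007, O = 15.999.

Molecular formula: C9H6BrNO4.
M = 1×79.904 + 9×12.011 + 6×1.008 + 1×14.007 + 4×15.999 = 272.05 g/mol.

272.05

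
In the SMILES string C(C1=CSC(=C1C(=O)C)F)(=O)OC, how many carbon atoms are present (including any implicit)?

The symbol for carbon appears 8 times in the SMILES.

8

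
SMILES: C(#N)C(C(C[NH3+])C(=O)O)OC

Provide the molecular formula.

Heavy atoms from the SMILES: 6 C, 2 N, 3 O.
Implicit hydrogens by atom environment:
  2 × C: 1 H each → 2
  2 × C: no H
  2 × O: no H
  1 × C: 3 H
  1 × C: 2 H
  1 × N (charge +1): 3 H
  1 × N: no H
  1 × O: 1 H
  Total hydrogens = 11.
Net charge +1.
Molecular formula: C6H11N2O3+

C6H11N2O3+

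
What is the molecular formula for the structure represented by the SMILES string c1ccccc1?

Heavy atoms from the SMILES: 6 C.
Implicit hydrogens by atom environment:
  6 × C (aromatic): 1 H each → 6
  Total hydrogens = 6.
Molecular formula: C6H6

C6H6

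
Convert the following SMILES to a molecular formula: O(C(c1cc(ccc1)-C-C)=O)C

Heavy atoms from the SMILES: 10 C, 2 O.
Implicit hydrogens by atom environment:
  4 × C (aromatic): 1 H each → 4
  2 × C: 3 H each → 6
  2 × C (aromatic): no H
  2 × O: no H
  1 × C: 2 H
  1 × C: no H
  Total hydrogens = 12.
Molecular formula: C10H12O2

C10H12O2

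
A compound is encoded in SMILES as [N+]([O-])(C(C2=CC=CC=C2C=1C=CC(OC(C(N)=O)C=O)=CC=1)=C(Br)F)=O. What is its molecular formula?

C17H12BrFN2O5

Heavy atoms from the SMILES: 1 Br, 17 C, 1 F, 2 N, 5 O.
Implicit hydrogens by atom environment:
  8 × C (aromatic): 1 H each → 8
  4 × C (aromatic): no H
  4 × O: no H
  3 × C: no H
  2 × C: 1 H each → 2
  1 × Br: no H
  1 × F: no H
  1 × N: 2 H
  1 × N (charge +1): no H
  1 × O (charge -1): no H
  Total hydrogens = 12.
Molecular formula: C17H12BrFN2O5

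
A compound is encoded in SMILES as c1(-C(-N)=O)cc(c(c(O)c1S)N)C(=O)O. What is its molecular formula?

Heavy atoms from the SMILES: 8 C, 2 N, 4 O, 1 S.
Implicit hydrogens by atom environment:
  5 × C (aromatic): no H
  2 × C: no H
  2 × N: 2 H each → 4
  2 × O: 1 H each → 2
  2 × O: no H
  1 × C (aromatic): 1 H
  1 × S: 1 H
  Total hydrogens = 8.
Molecular formula: C8H8N2O4S

C8H8N2O4S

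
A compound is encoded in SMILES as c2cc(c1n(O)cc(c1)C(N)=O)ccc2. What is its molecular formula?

C11H10N2O2

Heavy atoms from the SMILES: 11 C, 2 N, 2 O.
Implicit hydrogens by atom environment:
  7 × C (aromatic): 1 H each → 7
  3 × C (aromatic): no H
  1 × C: no H
  1 × N: 2 H
  1 × N (aromatic): no H
  1 × O: 1 H
  1 × O: no H
  Total hydrogens = 10.
Molecular formula: C11H10N2O2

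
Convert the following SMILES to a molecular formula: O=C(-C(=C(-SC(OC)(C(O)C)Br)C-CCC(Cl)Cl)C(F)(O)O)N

C12H19BrCl2FNO5S

Heavy atoms from the SMILES: 1 Br, 12 C, 2 Cl, 1 F, 1 N, 5 O, 1 S.
Implicit hydrogens by atom environment:
  5 × C: no H
  3 × C: 2 H each → 6
  3 × O: 1 H each → 3
  2 × C: 3 H each → 6
  2 × C: 1 H each → 2
  2 × Cl: no H
  2 × O: no H
  1 × Br: no H
  1 × F: no H
  1 × N: 2 H
  1 × S: no H
  Total hydrogens = 19.
Molecular formula: C12H19BrCl2FNO5S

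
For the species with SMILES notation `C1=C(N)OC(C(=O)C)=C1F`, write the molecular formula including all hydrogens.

C6H6FNO2

Heavy atoms from the SMILES: 6 C, 1 F, 1 N, 2 O.
Implicit hydrogens by atom environment:
  3 × C (aromatic): no H
  1 × C: 3 H
  1 × C (aromatic): 1 H
  1 × C: no H
  1 × F: no H
  1 × N: 2 H
  1 × O (aromatic): no H
  1 × O: no H
  Total hydrogens = 6.
Molecular formula: C6H6FNO2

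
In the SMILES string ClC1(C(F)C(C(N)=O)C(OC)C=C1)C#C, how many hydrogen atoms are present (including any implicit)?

Hydrogens are implicit in SMILES; fill each atom to its normal valence:
  6 × C: 1 H each → 6
  3 × C: no H
  2 × O: no H
  1 × C: 3 H
  1 × Cl: no H
  1 × F: no H
  1 × N: 2 H
  Total hydrogens = 11.

11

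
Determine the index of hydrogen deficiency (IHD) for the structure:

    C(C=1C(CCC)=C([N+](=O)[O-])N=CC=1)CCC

5

Molecular formula from the SMILES: C12H18N2O2.
DoU = (2C + 2 + N − H − X)/2 = (2·12 + 2 + 2 − 18 − 0)/2 = 10/2 = 5.
(Structurally: 1 ring(s) + 4 π bond(s) = 5.)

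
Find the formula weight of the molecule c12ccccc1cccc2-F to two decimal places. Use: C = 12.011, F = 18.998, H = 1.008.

146.16

Molecular formula: C10H7F.
M = 10×12.011 + 1×18.998 + 7×1.008 = 146.16 g/mol.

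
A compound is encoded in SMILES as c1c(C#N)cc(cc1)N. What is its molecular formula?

C7H6N2

Heavy atoms from the SMILES: 7 C, 2 N.
Implicit hydrogens by atom environment:
  4 × C (aromatic): 1 H each → 4
  2 × C (aromatic): no H
  1 × C: no H
  1 × N: 2 H
  1 × N: no H
  Total hydrogens = 6.
Molecular formula: C7H6N2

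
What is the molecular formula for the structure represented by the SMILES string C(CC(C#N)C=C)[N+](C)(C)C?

Heavy atoms from the SMILES: 9 C, 2 N.
Implicit hydrogens by atom environment:
  3 × C: 3 H each → 9
  3 × C: 2 H each → 6
  2 × C: 1 H each → 2
  1 × C: no H
  1 × N (charge +1): no H
  1 × N: no H
  Total hydrogens = 17.
Net charge +1.
Molecular formula: C9H17N2+

C9H17N2+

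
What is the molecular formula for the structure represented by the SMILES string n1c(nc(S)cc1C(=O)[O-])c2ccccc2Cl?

Heavy atoms from the SMILES: 11 C, 1 Cl, 2 N, 2 O, 1 S.
Implicit hydrogens by atom environment:
  5 × C (aromatic): 1 H each → 5
  5 × C (aromatic): no H
  2 × N (aromatic): no H
  1 × C: no H
  1 × Cl: no H
  1 × O: no H
  1 × O (charge -1): no H
  1 × S: 1 H
  Total hydrogens = 6.
Net charge -1.
Molecular formula: C11H6ClN2O2S-

C11H6ClN2O2S-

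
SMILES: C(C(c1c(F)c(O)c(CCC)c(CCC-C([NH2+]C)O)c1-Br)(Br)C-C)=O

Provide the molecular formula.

Heavy atoms from the SMILES: 2 Br, 18 C, 1 F, 1 N, 3 O.
Implicit hydrogens by atom environment:
  6 × C: 2 H each → 12
  6 × C (aromatic): no H
  3 × C: 3 H each → 9
  2 × Br: no H
  2 × C: 1 H each → 2
  2 × O: 1 H each → 2
  1 × C: no H
  1 × F: no H
  1 × N (charge +1): 2 H
  1 × O: no H
  Total hydrogens = 27.
Net charge +1.
Molecular formula: C18H27Br2FNO3+

C18H27Br2FNO3+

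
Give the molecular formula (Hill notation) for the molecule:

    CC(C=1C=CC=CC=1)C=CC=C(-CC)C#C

Heavy atoms from the SMILES: 16 C.
Implicit hydrogens by atom environment:
  5 × C: 1 H each → 5
  5 × C (aromatic): 1 H each → 5
  2 × C: 3 H each → 6
  2 × C: no H
  1 × C: 2 H
  1 × C (aromatic): no H
  Total hydrogens = 18.
Molecular formula: C16H18

C16H18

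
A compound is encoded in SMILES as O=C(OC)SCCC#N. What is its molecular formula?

C5H7NO2S

Heavy atoms from the SMILES: 5 C, 1 N, 2 O, 1 S.
Implicit hydrogens by atom environment:
  2 × C: 2 H each → 4
  2 × C: no H
  2 × O: no H
  1 × C: 3 H
  1 × N: no H
  1 × S: no H
  Total hydrogens = 7.
Molecular formula: C5H7NO2S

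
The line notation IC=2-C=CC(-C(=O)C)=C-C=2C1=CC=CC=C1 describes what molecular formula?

C14H11IO

Heavy atoms from the SMILES: 14 C, 1 I, 1 O.
Implicit hydrogens by atom environment:
  8 × C (aromatic): 1 H each → 8
  4 × C (aromatic): no H
  1 × C: 3 H
  1 × C: no H
  1 × I: no H
  1 × O: no H
  Total hydrogens = 11.
Molecular formula: C14H11IO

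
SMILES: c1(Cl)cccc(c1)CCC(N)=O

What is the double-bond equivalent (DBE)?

Molecular formula from the SMILES: C9H10ClNO.
DoU = (2C + 2 + N − H − X)/2 = (2·9 + 2 + 1 − 10 − 1)/2 = 10/2 = 5.
(Structurally: 1 ring(s) + 4 π bond(s) = 5.)

5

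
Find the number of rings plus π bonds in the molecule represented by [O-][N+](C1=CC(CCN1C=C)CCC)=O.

Molecular formula from the SMILES: C10H16N2O2.
DoU = (2C + 2 + N − H − X)/2 = (2·10 + 2 + 2 − 16 − 0)/2 = 8/2 = 4.
(Structurally: 1 ring(s) + 3 π bond(s) = 4.)

4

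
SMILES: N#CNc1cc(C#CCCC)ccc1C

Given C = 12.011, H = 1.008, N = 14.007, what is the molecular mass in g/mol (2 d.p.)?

198.27

Molecular formula: C13H14N2.
M = 13×12.011 + 14×1.008 + 2×14.007 = 198.27 g/mol.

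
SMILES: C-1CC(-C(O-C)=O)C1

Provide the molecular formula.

C6H10O2

Heavy atoms from the SMILES: 6 C, 2 O.
Implicit hydrogens by atom environment:
  3 × C: 2 H each → 6
  2 × O: no H
  1 × C: 3 H
  1 × C: 1 H
  1 × C: no H
  Total hydrogens = 10.
Molecular formula: C6H10O2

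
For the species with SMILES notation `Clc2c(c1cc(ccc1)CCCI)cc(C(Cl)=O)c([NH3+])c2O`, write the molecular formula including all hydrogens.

Heavy atoms from the SMILES: 16 C, 2 Cl, 1 I, 1 N, 2 O.
Implicit hydrogens by atom environment:
  7 × C (aromatic): no H
  5 × C (aromatic): 1 H each → 5
  3 × C: 2 H each → 6
  2 × Cl: no H
  1 × C: no H
  1 × I: no H
  1 × N (charge +1): 3 H
  1 × O: 1 H
  1 × O: no H
  Total hydrogens = 15.
Net charge +1.
Molecular formula: C16H15Cl2INO2+

C16H15Cl2INO2+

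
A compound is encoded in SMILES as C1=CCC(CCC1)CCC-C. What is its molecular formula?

Heavy atoms from the SMILES: 11 C.
Implicit hydrogens by atom environment:
  7 × C: 2 H each → 14
  3 × C: 1 H each → 3
  1 × C: 3 H
  Total hydrogens = 20.
Molecular formula: C11H20

C11H20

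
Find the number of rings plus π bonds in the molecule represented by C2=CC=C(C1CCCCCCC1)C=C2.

5

Molecular formula from the SMILES: C14H20.
DoU = (2C + 2 + N − H − X)/2 = (2·14 + 2 + 0 − 20 − 0)/2 = 10/2 = 5.
(Structurally: 2 ring(s) + 3 π bond(s) = 5.)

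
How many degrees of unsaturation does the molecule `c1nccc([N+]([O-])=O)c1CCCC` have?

Molecular formula from the SMILES: C9H12N2O2.
DoU = (2C + 2 + N − H − X)/2 = (2·9 + 2 + 2 − 12 − 0)/2 = 10/2 = 5.
(Structurally: 1 ring(s) + 4 π bond(s) = 5.)

5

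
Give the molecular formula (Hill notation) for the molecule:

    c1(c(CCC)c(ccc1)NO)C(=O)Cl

Heavy atoms from the SMILES: 10 C, 1 Cl, 1 N, 2 O.
Implicit hydrogens by atom environment:
  3 × C (aromatic): 1 H each → 3
  3 × C (aromatic): no H
  2 × C: 2 H each → 4
  1 × C: 3 H
  1 × C: no H
  1 × Cl: no H
  1 × N: 1 H
  1 × O: 1 H
  1 × O: no H
  Total hydrogens = 12.
Molecular formula: C10H12ClNO2

C10H12ClNO2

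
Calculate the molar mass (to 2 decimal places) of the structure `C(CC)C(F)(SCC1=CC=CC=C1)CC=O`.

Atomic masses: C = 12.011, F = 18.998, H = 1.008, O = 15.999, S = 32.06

Molecular formula: C13H17FOS.
M = 13×12.011 + 1×18.998 + 17×1.008 + 1×15.999 + 1×32.06 = 240.34 g/mol.

240.34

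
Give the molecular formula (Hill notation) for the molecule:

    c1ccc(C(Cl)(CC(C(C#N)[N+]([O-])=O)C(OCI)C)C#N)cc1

C15H15ClIN3O3

Heavy atoms from the SMILES: 15 C, 1 Cl, 1 I, 3 N, 3 O.
Implicit hydrogens by atom environment:
  5 × C (aromatic): 1 H each → 5
  3 × C: 1 H each → 3
  3 × C: no H
  2 × C: 2 H each → 4
  2 × N: no H
  2 × O: no H
  1 × C: 3 H
  1 × C (aromatic): no H
  1 × Cl: no H
  1 × I: no H
  1 × N (charge +1): no H
  1 × O (charge -1): no H
  Total hydrogens = 15.
Molecular formula: C15H15ClIN3O3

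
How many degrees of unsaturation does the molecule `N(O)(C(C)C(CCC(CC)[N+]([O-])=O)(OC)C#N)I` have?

Molecular formula from the SMILES: C10H18IN3O4.
DoU = (2C + 2 + N − H − X)/2 = (2·10 + 2 + 3 − 18 − 1)/2 = 6/2 = 3.
(Structurally: 0 ring(s) + 3 π bond(s) = 3.)

3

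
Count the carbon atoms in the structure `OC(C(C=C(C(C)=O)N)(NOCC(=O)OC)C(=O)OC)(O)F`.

The symbol for carbon appears 11 times in the SMILES.

11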